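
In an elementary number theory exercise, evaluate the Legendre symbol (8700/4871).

(8700/4871)
  = (3829/4871)    [8700 ≡ 3829 mod 4871]
  = (4871/3829)    [QR: 3829 ≡ 1 mod 4, sign kept]
  = (1042/3829)    [4871 ≡ 1042 mod 3829]
  = -(521/3829)    [3829 ≡ 5 mod 8 ⇒ (2/3829) = -1]
  = -(3829/521)    [QR: 521 ≡ 1 mod 4, sign kept]
  = -(182/521)    [3829 ≡ 182 mod 521]
  = -(91/521)    [521 ≡ 1 mod 8 ⇒ (2/521) = +1]
  = -(521/91)    [QR: 521 ≡ 1 mod 4, sign kept]
  = -(66/91)    [521 ≡ 66 mod 91]
  = (33/91)    [91 ≡ 3 mod 8 ⇒ (2/91) = -1]
  = (91/33)    [QR: 33 ≡ 1 mod 4, sign kept]
  = (25/33)    [91 ≡ 25 mod 33]
  = (33/25)    [QR: 25 ≡ 1 mod 4, sign kept]
  = (8/25)    [33 ≡ 8 mod 25]
  = (1/25)    [25 ≡ 1 mod 8 ⇒ (2/25)^3 = +1]
  = 1    [(1/25) = 1]

1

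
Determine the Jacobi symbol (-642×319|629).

1

By multiplicativity, (-642·319|629) = (-642|629)·(319|629).
First factor (-642|629):
(-642|629)
  = (616|629)    [-642 ≡ 616 mod 629]
  = -(77|629)    [629 ≡ 5 mod 8 ⇒ (2|629)^3 = -1]
  = -(629|77)    [QR: 77 ≡ 1 mod 4, sign kept]
  = -(13|77)    [629 ≡ 13 mod 77]
  = -(77|13)    [QR: 13 ≡ 1 mod 4, sign kept]
  = -(12|13)    [77 ≡ 12 mod 13]
  = -(3|13)    [13 ≡ 5 mod 8 ⇒ (2|13)^2 = +1]
  = -(13|3)    [QR: 13 ≡ 1 mod 4, sign kept]
  = -(1|3)    [13 ≡ 1 mod 3]
  = -1    [(1|3) = 1]
Second factor (319|629):
(319|629)
  = (629|319)    [QR: 629 ≡ 1 mod 4, sign kept]
  = (310|319)    [629 ≡ 310 mod 319]
  = (155|319)    [319 ≡ 7 mod 8 ⇒ (2|319) = +1]
  = -(319|155)    [QR: both ≡ 3 mod 4, sign flips]
  = -(9|155)    [319 ≡ 9 mod 155]
  = -(155|9)    [QR: 9 ≡ 1 mod 4, sign kept]
  = -(2|9)    [155 ≡ 2 mod 9]
  = -(1|9)    [9 ≡ 1 mod 8 ⇒ (2|9) = +1]
  = -1    [(1|9) = 1]
Product: (-1)·(-1) = 1.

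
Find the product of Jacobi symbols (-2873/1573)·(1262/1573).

0

By multiplicativity, (-2873·1262/1573) = (-2873/1573)·(1262/1573).
First factor (-2873/1573):
(-2873/1573)
  = (273/1573)    [-2873 ≡ 273 mod 1573]
  = (1573/273)    [QR: 273 ≡ 1 mod 4, sign kept]
  = (208/273)    [1573 ≡ 208 mod 273]
  = (13/273)    [273 ≡ 1 mod 8 ⇒ (2/273)^4 = +1]
  = (273/13)    [QR: 13 ≡ 1 mod 4, sign kept]
  = (0/13)    [273 ≡ 0 mod 13]
  = 0    [numerator 0, gcd > 1]
Second factor (1262/1573):
(1262/1573)
  = -(631/1573)    [1573 ≡ 5 mod 8 ⇒ (2/1573) = -1]
  = -(1573/631)    [QR: 1573 ≡ 1 mod 4, sign kept]
  = -(311/631)    [1573 ≡ 311 mod 631]
  = (631/311)    [QR: both ≡ 3 mod 4, sign flips]
  = (9/311)    [631 ≡ 9 mod 311]
  = (311/9)    [QR: 9 ≡ 1 mod 4, sign kept]
  = (5/9)    [311 ≡ 5 mod 9]
  = (9/5)    [QR: 5 ≡ 1 mod 4, sign kept]
  = (4/5)    [9 ≡ 4 mod 5]
  = (1/5)    [5 ≡ 5 mod 8 ⇒ (2/5)^2 = +1]
  = 1    [(1/5) = 1]
Product: (0)·(1) = 0.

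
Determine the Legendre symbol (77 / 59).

(77 / 59)
  = (18 / 59)    [77 ≡ 18 mod 59]
  = -(9 / 59)    [59 ≡ 3 mod 8 ⇒ (2 / 59) = -1]
  = -(59 / 9)    [QR: 9 ≡ 1 mod 4, sign kept]
  = -(5 / 9)    [59 ≡ 5 mod 9]
  = -(9 / 5)    [QR: 5 ≡ 1 mod 4, sign kept]
  = -(4 / 5)    [9 ≡ 4 mod 5]
  = -(1 / 5)    [5 ≡ 5 mod 8 ⇒ (2 / 5)^2 = +1]
  = -1    [(1 / 5) = 1]

-1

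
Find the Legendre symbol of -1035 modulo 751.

Pull out -1: (-1035|751) = (-1|751)·(1035|751). Since 751 ≡ 3 (mod 4), (-1|751) = -1. Now have -(1035|751).
Reduce the numerator: 1035 ≡ 284 (mod 751), so (1035|751) = (284|751).
Factor out 2: 284 = 2^2·71. Since 751 ≡ 7 (mod 8), (2|751) = +1, and (2|751)^2 = +1. Now have -(71|751).
Both 71 ≡ 3 and 751 ≡ 3 (mod 4), so reciprocity gives (71|751) = -(751|71). Reduce: 751 ≡ 41 (mod 71). Now have (41|71).
41 ≡ 1 (mod 4), so quadratic reciprocity gives (41|71) = (71|41). Reduce: 71 ≡ 30 (mod 41). Now have (30|41).
Factor out 2: 30 = 2·15. Since 41 ≡ 1 (mod 8), (2|41) = +1. Now have (15|41).
41 ≡ 1 (mod 4), so quadratic reciprocity gives (15|41) = (41|15). Reduce: 41 ≡ 11 (mod 15). Now have (11|15).
Both 11 ≡ 3 and 15 ≡ 3 (mod 4), so reciprocity gives (11|15) = -(15|11). Reduce: 15 ≡ 4 (mod 11). Now have -(4|11).
Factor out 2: 4 = 2^2. Since 11 ≡ 3 (mod 8), (2|11) = -1, and (2|11)^2 = +1. Now have -(1|11).
(1|11) = 1. Collecting the sign factors: -1.

-1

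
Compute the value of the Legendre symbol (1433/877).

-1

(1433/877)
  = (556/877)    [1433 ≡ 556 mod 877]
  = (139/877)    [877 ≡ 5 mod 8 ⇒ (2/877)^2 = +1]
  = (877/139)    [QR: 877 ≡ 1 mod 4, sign kept]
  = (43/139)    [877 ≡ 43 mod 139]
  = -(139/43)    [QR: both ≡ 3 mod 4, sign flips]
  = -(10/43)    [139 ≡ 10 mod 43]
  = (5/43)    [43 ≡ 3 mod 8 ⇒ (2/43) = -1]
  = (43/5)    [QR: 5 ≡ 1 mod 4, sign kept]
  = (3/5)    [43 ≡ 3 mod 5]
  = (5/3)    [QR: 5 ≡ 1 mod 4, sign kept]
  = (2/3)    [5 ≡ 2 mod 3]
  = -(1/3)    [3 ≡ 3 mod 8 ⇒ (2/3) = -1]
  = -1    [(1/3) = 1]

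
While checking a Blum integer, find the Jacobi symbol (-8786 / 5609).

Pull out -1: (-8786 / 5609) = (-1 / 5609)·(8786 / 5609). Since 5609 ≡ 1 (mod 4), (-1 / 5609) = +1. Now have (8786 / 5609).
Reduce the numerator: 8786 ≡ 3177 (mod 5609), so (8786 / 5609) = (3177 / 5609).
3177 ≡ 1 (mod 4), so quadratic reciprocity gives (3177 / 5609) = (5609 / 3177). Reduce: 5609 ≡ 2432 (mod 3177). Now have (2432 / 3177).
Factor out 2: 2432 = 2^7·19. Since 3177 ≡ 1 (mod 8), (2 / 3177) = +1, and (2 / 3177)^7 = +1. Now have (19 / 3177).
3177 ≡ 1 (mod 4), so quadratic reciprocity gives (19 / 3177) = (3177 / 19). Reduce: 3177 ≡ 4 (mod 19). Now have (4 / 19).
Factor out 2: 4 = 2^2. Since 19 ≡ 3 (mod 8), (2 / 19) = -1, and (2 / 19)^2 = +1. Now have (1 / 19).
(1 / 19) = 1. Collecting the sign factors: 1.

1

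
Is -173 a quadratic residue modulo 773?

Reduce the numerator: -173 ≡ 600 (mod 773), so (-173/773) = (600/773).
Factor out 2: 600 = 2^3·75. Since 773 ≡ 5 (mod 8), (2/773) = -1, and (2/773)^3 = -1. Now have -(75/773).
773 ≡ 1 (mod 4), so quadratic reciprocity gives (75/773) = (773/75). Reduce: 773 ≡ 23 (mod 75). Now have -(23/75).
Both 23 ≡ 3 and 75 ≡ 3 (mod 4), so reciprocity gives (23/75) = -(75/23). Reduce: 75 ≡ 6 (mod 23). Now have (6/23).
Factor out 2: 6 = 2·3. Since 23 ≡ 7 (mod 8), (2/23) = +1. Now have (3/23).
Both 3 ≡ 3 and 23 ≡ 3 (mod 4), so reciprocity gives (3/23) = -(23/3). Reduce: 23 ≡ 2 (mod 3). Now have -(2/3).
Factor out 2: 2 = 2. Since 3 ≡ 3 (mod 8), (2/3) = -1. Now have (1/3).
(1/3) = 1. Collecting the sign factors: 1.
(-173/773) = 1, and 773 is prime, so -173 is a quadratic residue mod 773.

yes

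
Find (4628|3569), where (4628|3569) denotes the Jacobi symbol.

(4628|3569)
  = (1059|3569)    [4628 ≡ 1059 mod 3569]
  = (3569|1059)    [QR: 3569 ≡ 1 mod 4, sign kept]
  = (392|1059)    [3569 ≡ 392 mod 1059]
  = -(49|1059)    [1059 ≡ 3 mod 8 ⇒ (2|1059)^3 = -1]
  = -(1059|49)    [QR: 49 ≡ 1 mod 4, sign kept]
  = -(30|49)    [1059 ≡ 30 mod 49]
  = -(15|49)    [49 ≡ 1 mod 8 ⇒ (2|49) = +1]
  = -(49|15)    [QR: 49 ≡ 1 mod 4, sign kept]
  = -(4|15)    [49 ≡ 4 mod 15]
  = -(1|15)    [15 ≡ 7 mod 8 ⇒ (2|15)^2 = +1]
  = -1    [(1|15) = 1]

-1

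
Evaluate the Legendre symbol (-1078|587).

Reduce the numerator: -1078 ≡ 96 (mod 587), so (-1078|587) = (96|587).
Factor out 2: 96 = 2^5·3. Since 587 ≡ 3 (mod 8), (2|587) = -1, and (2|587)^5 = -1. Now have -(3|587).
Both 3 ≡ 3 and 587 ≡ 3 (mod 4), so reciprocity gives (3|587) = -(587|3). Reduce: 587 ≡ 2 (mod 3). Now have (2|3).
Factor out 2: 2 = 2. Since 3 ≡ 3 (mod 8), (2|3) = -1. Now have -(1|3).
(1|3) = 1. Collecting the sign factors: -1.

-1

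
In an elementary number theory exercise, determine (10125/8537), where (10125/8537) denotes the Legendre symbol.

-1

Reduce the numerator: 10125 ≡ 1588 (mod 8537), so (10125/8537) = (1588/8537).
Factor out 2: 1588 = 2^2·397. Since 8537 ≡ 1 (mod 8), (2/8537) = +1, and (2/8537)^2 = +1. Now have (397/8537).
397 ≡ 1 (mod 4), so quadratic reciprocity gives (397/8537) = (8537/397). Reduce: 8537 ≡ 200 (mod 397). Now have (200/397).
Factor out 2: 200 = 2^3·25. Since 397 ≡ 5 (mod 8), (2/397) = -1, and (2/397)^3 = -1. Now have -(25/397).
25 ≡ 1 (mod 4), so quadratic reciprocity gives (25/397) = (397/25). Reduce: 397 ≡ 22 (mod 25). Now have -(22/25).
Factor out 2: 22 = 2·11. Since 25 ≡ 1 (mod 8), (2/25) = +1. Now have -(11/25).
25 ≡ 1 (mod 4), so quadratic reciprocity gives (11/25) = (25/11). Reduce: 25 ≡ 3 (mod 11). Now have -(3/11).
Both 3 ≡ 3 and 11 ≡ 3 (mod 4), so reciprocity gives (3/11) = -(11/3). Reduce: 11 ≡ 2 (mod 3). Now have (2/3).
Factor out 2: 2 = 2. Since 3 ≡ 3 (mod 8), (2/3) = -1. Now have -(1/3).
(1/3) = 1. Collecting the sign factors: -1.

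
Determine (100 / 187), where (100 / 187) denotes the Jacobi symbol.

(100 / 187)
  = (25 / 187)    [187 ≡ 3 mod 8 ⇒ (2 / 187)^2 = +1]
  = (187 / 25)    [QR: 25 ≡ 1 mod 4, sign kept]
  = (12 / 25)    [187 ≡ 12 mod 25]
  = (3 / 25)    [25 ≡ 1 mod 8 ⇒ (2 / 25)^2 = +1]
  = (25 / 3)    [QR: 25 ≡ 1 mod 4, sign kept]
  = (1 / 3)    [25 ≡ 1 mod 3]
  = 1    [(1 / 3) = 1]

1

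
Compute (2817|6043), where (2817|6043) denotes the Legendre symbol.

(2817|6043)
  = (6043|2817)    [QR: 2817 ≡ 1 mod 4, sign kept]
  = (409|2817)    [6043 ≡ 409 mod 2817]
  = (2817|409)    [QR: 409 ≡ 1 mod 4, sign kept]
  = (363|409)    [2817 ≡ 363 mod 409]
  = (409|363)    [QR: 409 ≡ 1 mod 4, sign kept]
  = (46|363)    [409 ≡ 46 mod 363]
  = -(23|363)    [363 ≡ 3 mod 8 ⇒ (2|363) = -1]
  = (363|23)    [QR: both ≡ 3 mod 4, sign flips]
  = (18|23)    [363 ≡ 18 mod 23]
  = (9|23)    [23 ≡ 7 mod 8 ⇒ (2|23) = +1]
  = (23|9)    [QR: 9 ≡ 1 mod 4, sign kept]
  = (5|9)    [23 ≡ 5 mod 9]
  = (9|5)    [QR: 5 ≡ 1 mod 4, sign kept]
  = (4|5)    [9 ≡ 4 mod 5]
  = (1|5)    [5 ≡ 5 mod 8 ⇒ (2|5)^2 = +1]
  = 1    [(1|5) = 1]

1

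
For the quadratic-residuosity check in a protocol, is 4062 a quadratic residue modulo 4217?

(4062|4217)
  = (2031|4217)    [4217 ≡ 1 mod 8 ⇒ (2|4217) = +1]
  = (4217|2031)    [QR: 4217 ≡ 1 mod 4, sign kept]
  = (155|2031)    [4217 ≡ 155 mod 2031]
  = -(2031|155)    [QR: both ≡ 3 mod 4, sign flips]
  = -(16|155)    [2031 ≡ 16 mod 155]
  = -(1|155)    [155 ≡ 3 mod 8 ⇒ (2|155)^4 = +1]
  = -1    [(1|155) = 1]
The Legendre symbol is -1, so x^2 ≡ 4062 (mod 4217) has no solution.

no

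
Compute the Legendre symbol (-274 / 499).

1

Pull out -1: (-274 / 499) = (-1 / 499)·(274 / 499). Since 499 ≡ 3 (mod 4), (-1 / 499) = -1. Now have -(274 / 499).
Factor out 2: 274 = 2·137. Since 499 ≡ 3 (mod 8), (2 / 499) = -1. Now have (137 / 499).
137 ≡ 1 (mod 4), so quadratic reciprocity gives (137 / 499) = (499 / 137). Reduce: 499 ≡ 88 (mod 137). Now have (88 / 137).
Factor out 2: 88 = 2^3·11. Since 137 ≡ 1 (mod 8), (2 / 137) = +1, and (2 / 137)^3 = +1. Now have (11 / 137).
137 ≡ 1 (mod 4), so quadratic reciprocity gives (11 / 137) = (137 / 11). Reduce: 137 ≡ 5 (mod 11). Now have (5 / 11).
5 ≡ 1 (mod 4), so quadratic reciprocity gives (5 / 11) = (11 / 5). Reduce: 11 ≡ 1 (mod 5). Now have (1 / 5).
(1 / 5) = 1. Collecting the sign factors: 1.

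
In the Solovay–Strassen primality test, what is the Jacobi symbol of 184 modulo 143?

1

Reduce the numerator: 184 ≡ 41 (mod 143), so (184|143) = (41|143).
41 ≡ 1 (mod 4), so quadratic reciprocity gives (41|143) = (143|41). Reduce: 143 ≡ 20 (mod 41). Now have (20|41).
Factor out 2: 20 = 2^2·5. Since 41 ≡ 1 (mod 8), (2|41) = +1, and (2|41)^2 = +1. Now have (5|41).
5 ≡ 1 (mod 4), so quadratic reciprocity gives (5|41) = (41|5). Reduce: 41 ≡ 1 (mod 5). Now have (1|5).
(1|5) = 1. Collecting the sign factors: 1.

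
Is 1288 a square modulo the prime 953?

(1288/953)
  = (335/953)    [1288 ≡ 335 mod 953]
  = (953/335)    [QR: 953 ≡ 1 mod 4, sign kept]
  = (283/335)    [953 ≡ 283 mod 335]
  = -(335/283)    [QR: both ≡ 3 mod 4, sign flips]
  = -(52/283)    [335 ≡ 52 mod 283]
  = -(13/283)    [283 ≡ 3 mod 8 ⇒ (2/283)^2 = +1]
  = -(283/13)    [QR: 13 ≡ 1 mod 4, sign kept]
  = -(10/13)    [283 ≡ 10 mod 13]
  = (5/13)    [13 ≡ 5 mod 8 ⇒ (2/13) = -1]
  = (13/5)    [QR: 5 ≡ 1 mod 4, sign kept]
  = (3/5)    [13 ≡ 3 mod 5]
  = (5/3)    [QR: 5 ≡ 1 mod 4, sign kept]
  = (2/3)    [5 ≡ 2 mod 3]
  = -(1/3)    [3 ≡ 3 mod 8 ⇒ (2/3) = -1]
  = -1    [(1/3) = 1]
The Legendre symbol is -1, so x^2 ≡ 1288 (mod 953) has no solution.

no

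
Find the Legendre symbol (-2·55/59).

-1

By multiplicativity, (-2·55/59) = (-2/59)·(55/59).
First factor (-2/59):
Reduce the numerator: -2 ≡ 57 (mod 59), so (-2/59) = (57/59).
57 ≡ 1 (mod 4), so quadratic reciprocity gives (57/59) = (59/57). Reduce: 59 ≡ 2 (mod 57). Now have (2/57).
Factor out 2: 2 = 2. Since 57 ≡ 1 (mod 8), (2/57) = +1. Now have (1/57).
(1/57) = 1. Collecting the sign factors: 1.
Second factor (55/59):
Both 55 ≡ 3 and 59 ≡ 3 (mod 4), so reciprocity gives (55/59) = -(59/55). Reduce: 59 ≡ 4 (mod 55). Now have -(4/55).
Factor out 2: 4 = 2^2. Since 55 ≡ 7 (mod 8), (2/55) = +1, and (2/55)^2 = +1. Now have -(1/55).
(1/55) = 1. Collecting the sign factors: -1.
Product: (1)·(-1) = -1.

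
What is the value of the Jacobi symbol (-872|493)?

(-872|493)
  = (114|493)    [-872 ≡ 114 mod 493]
  = -(57|493)    [493 ≡ 5 mod 8 ⇒ (2|493) = -1]
  = -(493|57)    [QR: 57 ≡ 1 mod 4, sign kept]
  = -(37|57)    [493 ≡ 37 mod 57]
  = -(57|37)    [QR: 37 ≡ 1 mod 4, sign kept]
  = -(20|37)    [57 ≡ 20 mod 37]
  = -(5|37)    [37 ≡ 5 mod 8 ⇒ (2|37)^2 = +1]
  = -(37|5)    [QR: 5 ≡ 1 mod 4, sign kept]
  = -(2|5)    [37 ≡ 2 mod 5]
  = (1|5)    [5 ≡ 5 mod 8 ⇒ (2|5) = -1]
  = 1    [(1|5) = 1]

1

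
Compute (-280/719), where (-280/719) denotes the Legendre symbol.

Reduce the numerator: -280 ≡ 439 (mod 719), so (-280/719) = (439/719).
Both 439 ≡ 3 and 719 ≡ 3 (mod 4), so reciprocity gives (439/719) = -(719/439). Reduce: 719 ≡ 280 (mod 439). Now have -(280/439).
Factor out 2: 280 = 2^3·35. Since 439 ≡ 7 (mod 8), (2/439) = +1, and (2/439)^3 = +1. Now have -(35/439).
Both 35 ≡ 3 and 439 ≡ 3 (mod 4), so reciprocity gives (35/439) = -(439/35). Reduce: 439 ≡ 19 (mod 35). Now have (19/35).
Both 19 ≡ 3 and 35 ≡ 3 (mod 4), so reciprocity gives (19/35) = -(35/19). Reduce: 35 ≡ 16 (mod 19). Now have -(16/19).
Factor out 2: 16 = 2^4. Since 19 ≡ 3 (mod 8), (2/19) = -1, and (2/19)^4 = +1. Now have -(1/19).
(1/19) = 1. Collecting the sign factors: -1.

-1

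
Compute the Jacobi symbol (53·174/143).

By multiplicativity, (53·174/143) = (53/143)·(174/143).
First factor (53/143):
(53/143)
  = (143/53)    [QR: 53 ≡ 1 mod 4, sign kept]
  = (37/53)    [143 ≡ 37 mod 53]
  = (53/37)    [QR: 37 ≡ 1 mod 4, sign kept]
  = (16/37)    [53 ≡ 16 mod 37]
  = (1/37)    [37 ≡ 5 mod 8 ⇒ (2/37)^4 = +1]
  = 1    [(1/37) = 1]
Second factor (174/143):
(174/143)
  = (31/143)    [174 ≡ 31 mod 143]
  = -(143/31)    [QR: both ≡ 3 mod 4, sign flips]
  = -(19/31)    [143 ≡ 19 mod 31]
  = (31/19)    [QR: both ≡ 3 mod 4, sign flips]
  = (12/19)    [31 ≡ 12 mod 19]
  = (3/19)    [19 ≡ 3 mod 8 ⇒ (2/19)^2 = +1]
  = -(19/3)    [QR: both ≡ 3 mod 4, sign flips]
  = -(1/3)    [19 ≡ 1 mod 3]
  = -1    [(1/3) = 1]
Product: (1)·(-1) = -1.

-1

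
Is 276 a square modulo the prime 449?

(276/449)
  = (69/449)    [449 ≡ 1 mod 8 ⇒ (2/449)^2 = +1]
  = (449/69)    [QR: 69 ≡ 1 mod 4, sign kept]
  = (35/69)    [449 ≡ 35 mod 69]
  = (69/35)    [QR: 69 ≡ 1 mod 4, sign kept]
  = (34/35)    [69 ≡ 34 mod 35]
  = -(17/35)    [35 ≡ 3 mod 8 ⇒ (2/35) = -1]
  = -(35/17)    [QR: 17 ≡ 1 mod 4, sign kept]
  = -(1/17)    [35 ≡ 1 mod 17]
  = -1    [(1/17) = 1]
(276/449) = -1, and 449 is prime, so 276 is not a quadratic residue mod 449.

no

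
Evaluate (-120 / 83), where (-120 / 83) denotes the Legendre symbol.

(-120 / 83)
  = (46 / 83)    [-120 ≡ 46 mod 83]
  = -(23 / 83)    [83 ≡ 3 mod 8 ⇒ (2 / 83) = -1]
  = (83 / 23)    [QR: both ≡ 3 mod 4, sign flips]
  = (14 / 23)    [83 ≡ 14 mod 23]
  = (7 / 23)    [23 ≡ 7 mod 8 ⇒ (2 / 23) = +1]
  = -(23 / 7)    [QR: both ≡ 3 mod 4, sign flips]
  = -(2 / 7)    [23 ≡ 2 mod 7]
  = -(1 / 7)    [7 ≡ 7 mod 8 ⇒ (2 / 7) = +1]
  = -1    [(1 / 7) = 1]

-1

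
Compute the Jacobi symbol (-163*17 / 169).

1

By multiplicativity, (-163·17 / 169) = (-163 / 169)·(17 / 169).
First factor (-163 / 169):
(-163 / 169)
  = (163 / 169)    [169 ≡ 1 mod 4 ⇒ (-1 / 169) = +1]
  = (169 / 163)    [QR: 169 ≡ 1 mod 4, sign kept]
  = (6 / 163)    [169 ≡ 6 mod 163]
  = -(3 / 163)    [163 ≡ 3 mod 8 ⇒ (2 / 163) = -1]
  = (163 / 3)    [QR: both ≡ 3 mod 4, sign flips]
  = (1 / 3)    [163 ≡ 1 mod 3]
  = 1    [(1 / 3) = 1]
Second factor (17 / 169):
(17 / 169)
  = (169 / 17)    [QR: 17 ≡ 1 mod 4, sign kept]
  = (16 / 17)    [169 ≡ 16 mod 17]
  = (1 / 17)    [17 ≡ 1 mod 8 ⇒ (2 / 17)^4 = +1]
  = 1    [(1 / 17) = 1]
Product: (1)·(1) = 1.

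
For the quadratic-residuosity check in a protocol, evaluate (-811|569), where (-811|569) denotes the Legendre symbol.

Pull out -1: (-811|569) = (-1|569)·(811|569). Since 569 ≡ 1 (mod 4), (-1|569) = +1. Now have (811|569).
Reduce the numerator: 811 ≡ 242 (mod 569), so (811|569) = (242|569).
Factor out 2: 242 = 2·121. Since 569 ≡ 1 (mod 8), (2|569) = +1. Now have (121|569).
121 ≡ 1 (mod 4), so quadratic reciprocity gives (121|569) = (569|121). Reduce: 569 ≡ 85 (mod 121). Now have (85|121).
85 ≡ 1 (mod 4), so quadratic reciprocity gives (85|121) = (121|85). Reduce: 121 ≡ 36 (mod 85). Now have (36|85).
Factor out 2: 36 = 2^2·9. Since 85 ≡ 5 (mod 8), (2|85) = -1, and (2|85)^2 = +1. Now have (9|85).
9 ≡ 1 (mod 4), so quadratic reciprocity gives (9|85) = (85|9). Reduce: 85 ≡ 4 (mod 9). Now have (4|9).
Factor out 2: 4 = 2^2. Since 9 ≡ 1 (mod 8), (2|9) = +1, and (2|9)^2 = +1. Now have (1|9).
(1|9) = 1. Collecting the sign factors: 1.

1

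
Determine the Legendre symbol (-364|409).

1

Reduce the numerator: -364 ≡ 45 (mod 409), so (-364|409) = (45|409).
45 ≡ 1 (mod 4), so quadratic reciprocity gives (45|409) = (409|45). Reduce: 409 ≡ 4 (mod 45). Now have (4|45).
Factor out 2: 4 = 2^2. Since 45 ≡ 5 (mod 8), (2|45) = -1, and (2|45)^2 = +1. Now have (1|45).
(1|45) = 1. Collecting the sign factors: 1.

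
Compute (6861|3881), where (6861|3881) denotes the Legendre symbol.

(6861|3881)
  = (2980|3881)    [6861 ≡ 2980 mod 3881]
  = (745|3881)    [3881 ≡ 1 mod 8 ⇒ (2|3881)^2 = +1]
  = (3881|745)    [QR: 745 ≡ 1 mod 4, sign kept]
  = (156|745)    [3881 ≡ 156 mod 745]
  = (39|745)    [745 ≡ 1 mod 8 ⇒ (2|745)^2 = +1]
  = (745|39)    [QR: 745 ≡ 1 mod 4, sign kept]
  = (4|39)    [745 ≡ 4 mod 39]
  = (1|39)    [39 ≡ 7 mod 8 ⇒ (2|39)^2 = +1]
  = 1    [(1|39) = 1]

1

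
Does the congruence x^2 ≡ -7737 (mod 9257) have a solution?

Reduce the numerator: -7737 ≡ 1520 (mod 9257), so (-7737|9257) = (1520|9257).
Factor out 2: 1520 = 2^4·95. Since 9257 ≡ 1 (mod 8), (2|9257) = +1, and (2|9257)^4 = +1. Now have (95|9257).
9257 ≡ 1 (mod 4), so quadratic reciprocity gives (95|9257) = (9257|95). Reduce: 9257 ≡ 42 (mod 95). Now have (42|95).
Factor out 2: 42 = 2·21. Since 95 ≡ 7 (mod 8), (2|95) = +1. Now have (21|95).
21 ≡ 1 (mod 4), so quadratic reciprocity gives (21|95) = (95|21). Reduce: 95 ≡ 11 (mod 21). Now have (11|21).
21 ≡ 1 (mod 4), so quadratic reciprocity gives (11|21) = (21|11). Reduce: 21 ≡ 10 (mod 11). Now have (10|11).
Factor out 2: 10 = 2·5. Since 11 ≡ 3 (mod 8), (2|11) = -1. Now have -(5|11).
5 ≡ 1 (mod 4), so quadratic reciprocity gives (5|11) = (11|5). Reduce: 11 ≡ 1 (mod 5). Now have -(1|5).
(1|5) = 1. Collecting the sign factors: -1.
(-7737|9257) = -1, and 9257 is prime, so -7737 is not a quadratic residue mod 9257.

no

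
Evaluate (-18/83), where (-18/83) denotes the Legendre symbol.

(-18/83)
  = (65/83)    [-18 ≡ 65 mod 83]
  = (83/65)    [QR: 65 ≡ 1 mod 4, sign kept]
  = (18/65)    [83 ≡ 18 mod 65]
  = (9/65)    [65 ≡ 1 mod 8 ⇒ (2/65) = +1]
  = (65/9)    [QR: 9 ≡ 1 mod 4, sign kept]
  = (2/9)    [65 ≡ 2 mod 9]
  = (1/9)    [9 ≡ 1 mod 8 ⇒ (2/9) = +1]
  = 1    [(1/9) = 1]

1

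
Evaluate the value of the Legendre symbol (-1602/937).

1

(-1602/937)
  = (272/937)    [-1602 ≡ 272 mod 937]
  = (17/937)    [937 ≡ 1 mod 8 ⇒ (2/937)^4 = +1]
  = (937/17)    [QR: 17 ≡ 1 mod 4, sign kept]
  = (2/17)    [937 ≡ 2 mod 17]
  = (1/17)    [17 ≡ 1 mod 8 ⇒ (2/17) = +1]
  = 1    [(1/17) = 1]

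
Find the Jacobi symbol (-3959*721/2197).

1

By multiplicativity, (-3959·721/2197) = (-3959/2197)·(721/2197).
First factor (-3959/2197):
(-3959/2197)
  = (3959/2197)    [2197 ≡ 1 mod 4 ⇒ (-1/2197) = +1]
  = (1762/2197)    [3959 ≡ 1762 mod 2197]
  = -(881/2197)    [2197 ≡ 5 mod 8 ⇒ (2/2197) = -1]
  = -(2197/881)    [QR: 881 ≡ 1 mod 4, sign kept]
  = -(435/881)    [2197 ≡ 435 mod 881]
  = -(881/435)    [QR: 881 ≡ 1 mod 4, sign kept]
  = -(11/435)    [881 ≡ 11 mod 435]
  = (435/11)    [QR: both ≡ 3 mod 4, sign flips]
  = (6/11)    [435 ≡ 6 mod 11]
  = -(3/11)    [11 ≡ 3 mod 8 ⇒ (2/11) = -1]
  = (11/3)    [QR: both ≡ 3 mod 4, sign flips]
  = (2/3)    [11 ≡ 2 mod 3]
  = -(1/3)    [3 ≡ 3 mod 8 ⇒ (2/3) = -1]
  = -1    [(1/3) = 1]
Second factor (721/2197):
(721/2197)
  = (2197/721)    [QR: 721 ≡ 1 mod 4, sign kept]
  = (34/721)    [2197 ≡ 34 mod 721]
  = (17/721)    [721 ≡ 1 mod 8 ⇒ (2/721) = +1]
  = (721/17)    [QR: 17 ≡ 1 mod 4, sign kept]
  = (7/17)    [721 ≡ 7 mod 17]
  = (17/7)    [QR: 17 ≡ 1 mod 4, sign kept]
  = (3/7)    [17 ≡ 3 mod 7]
  = -(7/3)    [QR: both ≡ 3 mod 4, sign flips]
  = -(1/3)    [7 ≡ 1 mod 3]
  = -1    [(1/3) = 1]
Product: (-1)·(-1) = 1.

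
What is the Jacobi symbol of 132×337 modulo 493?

1

By multiplicativity, (132·337 / 493) = (132 / 493)·(337 / 493).
First factor (132 / 493):
Factor out 2: 132 = 2^2·33. Since 493 ≡ 5 (mod 8), (2 / 493) = -1, and (2 / 493)^2 = +1. Now have (33 / 493).
33 ≡ 1 (mod 4), so quadratic reciprocity gives (33 / 493) = (493 / 33). Reduce: 493 ≡ 31 (mod 33). Now have (31 / 33).
33 ≡ 1 (mod 4), so quadratic reciprocity gives (31 / 33) = (33 / 31). Reduce: 33 ≡ 2 (mod 31). Now have (2 / 31).
Factor out 2: 2 = 2. Since 31 ≡ 7 (mod 8), (2 / 31) = +1. Now have (1 / 31).
(1 / 31) = 1. Collecting the sign factors: 1.
Second factor (337 / 493):
337 ≡ 1 (mod 4), so quadratic reciprocity gives (337 / 493) = (493 / 337). Reduce: 493 ≡ 156 (mod 337). Now have (156 / 337).
Factor out 2: 156 = 2^2·39. Since 337 ≡ 1 (mod 8), (2 / 337) = +1, and (2 / 337)^2 = +1. Now have (39 / 337).
337 ≡ 1 (mod 4), so quadratic reciprocity gives (39 / 337) = (337 / 39). Reduce: 337 ≡ 25 (mod 39). Now have (25 / 39).
25 ≡ 1 (mod 4), so quadratic reciprocity gives (25 / 39) = (39 / 25). Reduce: 39 ≡ 14 (mod 25). Now have (14 / 25).
Factor out 2: 14 = 2·7. Since 25 ≡ 1 (mod 8), (2 / 25) = +1. Now have (7 / 25).
25 ≡ 1 (mod 4), so quadratic reciprocity gives (7 / 25) = (25 / 7). Reduce: 25 ≡ 4 (mod 7). Now have (4 / 7).
Factor out 2: 4 = 2^2. Since 7 ≡ 7 (mod 8), (2 / 7) = +1, and (2 / 7)^2 = +1. Now have (1 / 7).
(1 / 7) = 1. Collecting the sign factors: 1.
Product: (1)·(1) = 1.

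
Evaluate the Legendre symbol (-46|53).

Reduce the numerator: -46 ≡ 7 (mod 53), so (-46|53) = (7|53).
53 ≡ 1 (mod 4), so quadratic reciprocity gives (7|53) = (53|7). Reduce: 53 ≡ 4 (mod 7). Now have (4|7).
Factor out 2: 4 = 2^2. Since 7 ≡ 7 (mod 8), (2|7) = +1, and (2|7)^2 = +1. Now have (1|7).
(1|7) = 1. Collecting the sign factors: 1.

1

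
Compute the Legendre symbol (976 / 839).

Reduce the numerator: 976 ≡ 137 (mod 839), so (976 / 839) = (137 / 839).
137 ≡ 1 (mod 4), so quadratic reciprocity gives (137 / 839) = (839 / 137). Reduce: 839 ≡ 17 (mod 137). Now have (17 / 137).
17 ≡ 1 (mod 4), so quadratic reciprocity gives (17 / 137) = (137 / 17). Reduce: 137 ≡ 1 (mod 17). Now have (1 / 17).
(1 / 17) = 1. Collecting the sign factors: 1.

1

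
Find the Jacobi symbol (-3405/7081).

(-3405/7081)
  = (3405/7081)    [7081 ≡ 1 mod 4 ⇒ (-1/7081) = +1]
  = (7081/3405)    [QR: 3405 ≡ 1 mod 4, sign kept]
  = (271/3405)    [7081 ≡ 271 mod 3405]
  = (3405/271)    [QR: 3405 ≡ 1 mod 4, sign kept]
  = (153/271)    [3405 ≡ 153 mod 271]
  = (271/153)    [QR: 153 ≡ 1 mod 4, sign kept]
  = (118/153)    [271 ≡ 118 mod 153]
  = (59/153)    [153 ≡ 1 mod 8 ⇒ (2/153) = +1]
  = (153/59)    [QR: 153 ≡ 1 mod 4, sign kept]
  = (35/59)    [153 ≡ 35 mod 59]
  = -(59/35)    [QR: both ≡ 3 mod 4, sign flips]
  = -(24/35)    [59 ≡ 24 mod 35]
  = (3/35)    [35 ≡ 3 mod 8 ⇒ (2/35)^3 = -1]
  = -(35/3)    [QR: both ≡ 3 mod 4, sign flips]
  = -(2/3)    [35 ≡ 2 mod 3]
  = (1/3)    [3 ≡ 3 mod 8 ⇒ (2/3) = -1]
  = 1    [(1/3) = 1]

1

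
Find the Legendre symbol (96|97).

Factor out 2: 96 = 2^5·3. Since 97 ≡ 1 (mod 8), (2|97) = +1, and (2|97)^5 = +1. Now have (3|97).
97 ≡ 1 (mod 4), so quadratic reciprocity gives (3|97) = (97|3). Reduce: 97 ≡ 1 (mod 3). Now have (1|3).
(1|3) = 1. Collecting the sign factors: 1.

1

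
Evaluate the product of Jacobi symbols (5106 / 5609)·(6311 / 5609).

By multiplicativity, (5106·6311 / 5609) = (5106 / 5609)·(6311 / 5609).
First factor (5106 / 5609):
(5106 / 5609)
  = (2553 / 5609)    [5609 ≡ 1 mod 8 ⇒ (2 / 5609) = +1]
  = (5609 / 2553)    [QR: 2553 ≡ 1 mod 4, sign kept]
  = (503 / 2553)    [5609 ≡ 503 mod 2553]
  = (2553 / 503)    [QR: 2553 ≡ 1 mod 4, sign kept]
  = (38 / 503)    [2553 ≡ 38 mod 503]
  = (19 / 503)    [503 ≡ 7 mod 8 ⇒ (2 / 503) = +1]
  = -(503 / 19)    [QR: both ≡ 3 mod 4, sign flips]
  = -(9 / 19)    [503 ≡ 9 mod 19]
  = -(19 / 9)    [QR: 9 ≡ 1 mod 4, sign kept]
  = -(1 / 9)    [19 ≡ 1 mod 9]
  = -1    [(1 / 9) = 1]
Second factor (6311 / 5609):
(6311 / 5609)
  = (702 / 5609)    [6311 ≡ 702 mod 5609]
  = (351 / 5609)    [5609 ≡ 1 mod 8 ⇒ (2 / 5609) = +1]
  = (5609 / 351)    [QR: 5609 ≡ 1 mod 4, sign kept]
  = (344 / 351)    [5609 ≡ 344 mod 351]
  = (43 / 351)    [351 ≡ 7 mod 8 ⇒ (2 / 351)^3 = +1]
  = -(351 / 43)    [QR: both ≡ 3 mod 4, sign flips]
  = -(7 / 43)    [351 ≡ 7 mod 43]
  = (43 / 7)    [QR: both ≡ 3 mod 4, sign flips]
  = (1 / 7)    [43 ≡ 1 mod 7]
  = 1    [(1 / 7) = 1]
Product: (-1)·(1) = -1.

-1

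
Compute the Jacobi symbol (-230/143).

1

Reduce the numerator: -230 ≡ 56 (mod 143), so (-230/143) = (56/143).
Factor out 2: 56 = 2^3·7. Since 143 ≡ 7 (mod 8), (2/143) = +1, and (2/143)^3 = +1. Now have (7/143).
Both 7 ≡ 3 and 143 ≡ 3 (mod 4), so reciprocity gives (7/143) = -(143/7). Reduce: 143 ≡ 3 (mod 7). Now have -(3/7).
Both 3 ≡ 3 and 7 ≡ 3 (mod 4), so reciprocity gives (3/7) = -(7/3). Reduce: 7 ≡ 1 (mod 3). Now have (1/3).
(1/3) = 1. Collecting the sign factors: 1.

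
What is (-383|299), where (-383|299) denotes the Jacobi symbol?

(-383|299)
  = (215|299)    [-383 ≡ 215 mod 299]
  = -(299|215)    [QR: both ≡ 3 mod 4, sign flips]
  = -(84|215)    [299 ≡ 84 mod 215]
  = -(21|215)    [215 ≡ 7 mod 8 ⇒ (2|215)^2 = +1]
  = -(215|21)    [QR: 21 ≡ 1 mod 4, sign kept]
  = -(5|21)    [215 ≡ 5 mod 21]
  = -(21|5)    [QR: 5 ≡ 1 mod 4, sign kept]
  = -(1|5)    [21 ≡ 1 mod 5]
  = -1    [(1|5) = 1]

-1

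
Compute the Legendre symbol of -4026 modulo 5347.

(-4026/5347)
  = (1321/5347)    [-4026 ≡ 1321 mod 5347]
  = (5347/1321)    [QR: 1321 ≡ 1 mod 4, sign kept]
  = (63/1321)    [5347 ≡ 63 mod 1321]
  = (1321/63)    [QR: 1321 ≡ 1 mod 4, sign kept]
  = (61/63)    [1321 ≡ 61 mod 63]
  = (63/61)    [QR: 61 ≡ 1 mod 4, sign kept]
  = (2/61)    [63 ≡ 2 mod 61]
  = -(1/61)    [61 ≡ 5 mod 8 ⇒ (2/61) = -1]
  = -1    [(1/61) = 1]

-1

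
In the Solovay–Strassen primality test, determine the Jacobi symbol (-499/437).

1

(-499/437)
  = (375/437)    [-499 ≡ 375 mod 437]
  = (437/375)    [QR: 437 ≡ 1 mod 4, sign kept]
  = (62/375)    [437 ≡ 62 mod 375]
  = (31/375)    [375 ≡ 7 mod 8 ⇒ (2/375) = +1]
  = -(375/31)    [QR: both ≡ 3 mod 4, sign flips]
  = -(3/31)    [375 ≡ 3 mod 31]
  = (31/3)    [QR: both ≡ 3 mod 4, sign flips]
  = (1/3)    [31 ≡ 1 mod 3]
  = 1    [(1/3) = 1]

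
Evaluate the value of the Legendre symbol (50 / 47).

1

Reduce the numerator: 50 ≡ 3 (mod 47), so (50 / 47) = (3 / 47).
Both 3 ≡ 3 and 47 ≡ 3 (mod 4), so reciprocity gives (3 / 47) = -(47 / 3). Reduce: 47 ≡ 2 (mod 3). Now have -(2 / 3).
Factor out 2: 2 = 2. Since 3 ≡ 3 (mod 8), (2 / 3) = -1. Now have (1 / 3).
(1 / 3) = 1. Collecting the sign factors: 1.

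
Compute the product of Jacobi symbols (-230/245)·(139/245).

0

By multiplicativity, (-230·139/245) = (-230/245)·(139/245).
First factor (-230/245):
Reduce the numerator: -230 ≡ 15 (mod 245), so (-230/245) = (15/245).
245 ≡ 1 (mod 4), so quadratic reciprocity gives (15/245) = (245/15). Reduce: 245 ≡ 5 (mod 15). Now have (5/15).
5 ≡ 1 (mod 4), so quadratic reciprocity gives (5/15) = (15/5). Reduce: 15 ≡ 0 (mod 5). Now have (0/5).
The numerator is now 0 with denominator 5 > 1: the symbol is 0.
Second factor (139/245):
245 ≡ 1 (mod 4), so quadratic reciprocity gives (139/245) = (245/139). Reduce: 245 ≡ 106 (mod 139). Now have (106/139).
Factor out 2: 106 = 2·53. Since 139 ≡ 3 (mod 8), (2/139) = -1. Now have -(53/139).
53 ≡ 1 (mod 4), so quadratic reciprocity gives (53/139) = (139/53). Reduce: 139 ≡ 33 (mod 53). Now have -(33/53).
33 ≡ 1 (mod 4), so quadratic reciprocity gives (33/53) = (53/33). Reduce: 53 ≡ 20 (mod 33). Now have -(20/33).
Factor out 2: 20 = 2^2·5. Since 33 ≡ 1 (mod 8), (2/33) = +1, and (2/33)^2 = +1. Now have -(5/33).
5 ≡ 1 (mod 4), so quadratic reciprocity gives (5/33) = (33/5). Reduce: 33 ≡ 3 (mod 5). Now have -(3/5).
5 ≡ 1 (mod 4), so quadratic reciprocity gives (3/5) = (5/3). Reduce: 5 ≡ 2 (mod 3). Now have -(2/3).
Factor out 2: 2 = 2. Since 3 ≡ 3 (mod 8), (2/3) = -1. Now have (1/3).
(1/3) = 1. Collecting the sign factors: 1.
Product: (0)·(1) = 0.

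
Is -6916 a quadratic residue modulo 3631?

Reduce the numerator: -6916 ≡ 346 (mod 3631), so (-6916|3631) = (346|3631).
Factor out 2: 346 = 2·173. Since 3631 ≡ 7 (mod 8), (2|3631) = +1. Now have (173|3631).
173 ≡ 1 (mod 4), so quadratic reciprocity gives (173|3631) = (3631|173). Reduce: 3631 ≡ 171 (mod 173). Now have (171|173).
173 ≡ 1 (mod 4), so quadratic reciprocity gives (171|173) = (173|171). Reduce: 173 ≡ 2 (mod 171). Now have (2|171).
Factor out 2: 2 = 2. Since 171 ≡ 3 (mod 8), (2|171) = -1. Now have -(1|171).
(1|171) = 1. Collecting the sign factors: -1.
(-6916|3631) = -1, and 3631 is prime, so -6916 is not a quadratic residue mod 3631.

no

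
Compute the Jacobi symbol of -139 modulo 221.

Pull out -1: (-139/221) = (-1/221)·(139/221). Since 221 ≡ 1 (mod 4), (-1/221) = +1. Now have (139/221).
221 ≡ 1 (mod 4), so quadratic reciprocity gives (139/221) = (221/139). Reduce: 221 ≡ 82 (mod 139). Now have (82/139).
Factor out 2: 82 = 2·41. Since 139 ≡ 3 (mod 8), (2/139) = -1. Now have -(41/139).
41 ≡ 1 (mod 4), so quadratic reciprocity gives (41/139) = (139/41). Reduce: 139 ≡ 16 (mod 41). Now have -(16/41).
Factor out 2: 16 = 2^4. Since 41 ≡ 1 (mod 8), (2/41) = +1, and (2/41)^4 = +1. Now have -(1/41).
(1/41) = 1. Collecting the sign factors: -1.

-1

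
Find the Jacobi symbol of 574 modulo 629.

(574/629)
  = -(287/629)    [629 ≡ 5 mod 8 ⇒ (2/629) = -1]
  = -(629/287)    [QR: 629 ≡ 1 mod 4, sign kept]
  = -(55/287)    [629 ≡ 55 mod 287]
  = (287/55)    [QR: both ≡ 3 mod 4, sign flips]
  = (12/55)    [287 ≡ 12 mod 55]
  = (3/55)    [55 ≡ 7 mod 8 ⇒ (2/55)^2 = +1]
  = -(55/3)    [QR: both ≡ 3 mod 4, sign flips]
  = -(1/3)    [55 ≡ 1 mod 3]
  = -1    [(1/3) = 1]

-1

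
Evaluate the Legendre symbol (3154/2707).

-1

Reduce the numerator: 3154 ≡ 447 (mod 2707), so (3154/2707) = (447/2707).
Both 447 ≡ 3 and 2707 ≡ 3 (mod 4), so reciprocity gives (447/2707) = -(2707/447). Reduce: 2707 ≡ 25 (mod 447). Now have -(25/447).
25 ≡ 1 (mod 4), so quadratic reciprocity gives (25/447) = (447/25). Reduce: 447 ≡ 22 (mod 25). Now have -(22/25).
Factor out 2: 22 = 2·11. Since 25 ≡ 1 (mod 8), (2/25) = +1. Now have -(11/25).
25 ≡ 1 (mod 4), so quadratic reciprocity gives (11/25) = (25/11). Reduce: 25 ≡ 3 (mod 11). Now have -(3/11).
Both 3 ≡ 3 and 11 ≡ 3 (mod 4), so reciprocity gives (3/11) = -(11/3). Reduce: 11 ≡ 2 (mod 3). Now have (2/3).
Factor out 2: 2 = 2. Since 3 ≡ 3 (mod 8), (2/3) = -1. Now have -(1/3).
(1/3) = 1. Collecting the sign factors: -1.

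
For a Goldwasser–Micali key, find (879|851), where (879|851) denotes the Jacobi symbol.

-1

(879|851)
  = (28|851)    [879 ≡ 28 mod 851]
  = (7|851)    [851 ≡ 3 mod 8 ⇒ (2|851)^2 = +1]
  = -(851|7)    [QR: both ≡ 3 mod 4, sign flips]
  = -(4|7)    [851 ≡ 4 mod 7]
  = -(1|7)    [7 ≡ 7 mod 8 ⇒ (2|7)^2 = +1]
  = -1    [(1|7) = 1]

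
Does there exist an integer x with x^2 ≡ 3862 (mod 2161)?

(3862/2161)
  = (1701/2161)    [3862 ≡ 1701 mod 2161]
  = (2161/1701)    [QR: 1701 ≡ 1 mod 4, sign kept]
  = (460/1701)    [2161 ≡ 460 mod 1701]
  = (115/1701)    [1701 ≡ 5 mod 8 ⇒ (2/1701)^2 = +1]
  = (1701/115)    [QR: 1701 ≡ 1 mod 4, sign kept]
  = (91/115)    [1701 ≡ 91 mod 115]
  = -(115/91)    [QR: both ≡ 3 mod 4, sign flips]
  = -(24/91)    [115 ≡ 24 mod 91]
  = (3/91)    [91 ≡ 3 mod 8 ⇒ (2/91)^3 = -1]
  = -(91/3)    [QR: both ≡ 3 mod 4, sign flips]
  = -(1/3)    [91 ≡ 1 mod 3]
  = -1    [(1/3) = 1]
The Legendre symbol is -1, so x^2 ≡ 3862 (mod 2161) has no solution.

no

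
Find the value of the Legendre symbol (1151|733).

(1151|733)
  = (418|733)    [1151 ≡ 418 mod 733]
  = -(209|733)    [733 ≡ 5 mod 8 ⇒ (2|733) = -1]
  = -(733|209)    [QR: 209 ≡ 1 mod 4, sign kept]
  = -(106|209)    [733 ≡ 106 mod 209]
  = -(53|209)    [209 ≡ 1 mod 8 ⇒ (2|209) = +1]
  = -(209|53)    [QR: 53 ≡ 1 mod 4, sign kept]
  = -(50|53)    [209 ≡ 50 mod 53]
  = (25|53)    [53 ≡ 5 mod 8 ⇒ (2|53) = -1]
  = (53|25)    [QR: 25 ≡ 1 mod 4, sign kept]
  = (3|25)    [53 ≡ 3 mod 25]
  = (25|3)    [QR: 25 ≡ 1 mod 4, sign kept]
  = (1|3)    [25 ≡ 1 mod 3]
  = 1    [(1|3) = 1]

1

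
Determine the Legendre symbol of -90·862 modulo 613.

-1

By multiplicativity, (-90·862/613) = (-90/613)·(862/613).
First factor (-90/613):
(-90/613)
  = (90/613)    [613 ≡ 1 mod 4 ⇒ (-1/613) = +1]
  = -(45/613)    [613 ≡ 5 mod 8 ⇒ (2/613) = -1]
  = -(613/45)    [QR: 45 ≡ 1 mod 4, sign kept]
  = -(28/45)    [613 ≡ 28 mod 45]
  = -(7/45)    [45 ≡ 5 mod 8 ⇒ (2/45)^2 = +1]
  = -(45/7)    [QR: 45 ≡ 1 mod 4, sign kept]
  = -(3/7)    [45 ≡ 3 mod 7]
  = (7/3)    [QR: both ≡ 3 mod 4, sign flips]
  = (1/3)    [7 ≡ 1 mod 3]
  = 1    [(1/3) = 1]
Second factor (862/613):
(862/613)
  = (249/613)    [862 ≡ 249 mod 613]
  = (613/249)    [QR: 249 ≡ 1 mod 4, sign kept]
  = (115/249)    [613 ≡ 115 mod 249]
  = (249/115)    [QR: 249 ≡ 1 mod 4, sign kept]
  = (19/115)    [249 ≡ 19 mod 115]
  = -(115/19)    [QR: both ≡ 3 mod 4, sign flips]
  = -(1/19)    [115 ≡ 1 mod 19]
  = -1    [(1/19) = 1]
Product: (1)·(-1) = -1.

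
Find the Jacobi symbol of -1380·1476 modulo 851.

By multiplicativity, (-1380·1476 / 851) = (-1380 / 851)·(1476 / 851).
First factor (-1380 / 851):
(-1380 / 851)
  = (322 / 851)    [-1380 ≡ 322 mod 851]
  = -(161 / 851)    [851 ≡ 3 mod 8 ⇒ (2 / 851) = -1]
  = -(851 / 161)    [QR: 161 ≡ 1 mod 4, sign kept]
  = -(46 / 161)    [851 ≡ 46 mod 161]
  = -(23 / 161)    [161 ≡ 1 mod 8 ⇒ (2 / 161) = +1]
  = -(161 / 23)    [QR: 161 ≡ 1 mod 4, sign kept]
  = -(0 / 23)    [161 ≡ 0 mod 23]
  = 0    [numerator 0, gcd > 1]
Second factor (1476 / 851):
(1476 / 851)
  = (625 / 851)    [1476 ≡ 625 mod 851]
  = (851 / 625)    [QR: 625 ≡ 1 mod 4, sign kept]
  = (226 / 625)    [851 ≡ 226 mod 625]
  = (113 / 625)    [625 ≡ 1 mod 8 ⇒ (2 / 625) = +1]
  = (625 / 113)    [QR: 113 ≡ 1 mod 4, sign kept]
  = (60 / 113)    [625 ≡ 60 mod 113]
  = (15 / 113)    [113 ≡ 1 mod 8 ⇒ (2 / 113)^2 = +1]
  = (113 / 15)    [QR: 113 ≡ 1 mod 4, sign kept]
  = (8 / 15)    [113 ≡ 8 mod 15]
  = (1 / 15)    [15 ≡ 7 mod 8 ⇒ (2 / 15)^3 = +1]
  = 1    [(1 / 15) = 1]
Product: (0)·(1) = 0.

0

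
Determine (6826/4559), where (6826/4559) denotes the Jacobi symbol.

(6826/4559)
  = (2267/4559)    [6826 ≡ 2267 mod 4559]
  = -(4559/2267)    [QR: both ≡ 3 mod 4, sign flips]
  = -(25/2267)    [4559 ≡ 25 mod 2267]
  = -(2267/25)    [QR: 25 ≡ 1 mod 4, sign kept]
  = -(17/25)    [2267 ≡ 17 mod 25]
  = -(25/17)    [QR: 17 ≡ 1 mod 4, sign kept]
  = -(8/17)    [25 ≡ 8 mod 17]
  = -(1/17)    [17 ≡ 1 mod 8 ⇒ (2/17)^3 = +1]
  = -1    [(1/17) = 1]

-1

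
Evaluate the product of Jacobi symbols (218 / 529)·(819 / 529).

By multiplicativity, (218·819 / 529) = (218 / 529)·(819 / 529).
First factor (218 / 529):
Factor out 2: 218 = 2·109. Since 529 ≡ 1 (mod 8), (2 / 529) = +1. Now have (109 / 529).
109 ≡ 1 (mod 4), so quadratic reciprocity gives (109 / 529) = (529 / 109). Reduce: 529 ≡ 93 (mod 109). Now have (93 / 109).
93 ≡ 1 (mod 4), so quadratic reciprocity gives (93 / 109) = (109 / 93). Reduce: 109 ≡ 16 (mod 93). Now have (16 / 93).
Factor out 2: 16 = 2^4. Since 93 ≡ 5 (mod 8), (2 / 93) = -1, and (2 / 93)^4 = +1. Now have (1 / 93).
(1 / 93) = 1. Collecting the sign factors: 1.
Second factor (819 / 529):
Reduce the numerator: 819 ≡ 290 (mod 529), so (819 / 529) = (290 / 529).
Factor out 2: 290 = 2·145. Since 529 ≡ 1 (mod 8), (2 / 529) = +1. Now have (145 / 529).
145 ≡ 1 (mod 4), so quadratic reciprocity gives (145 / 529) = (529 / 145). Reduce: 529 ≡ 94 (mod 145). Now have (94 / 145).
Factor out 2: 94 = 2·47. Since 145 ≡ 1 (mod 8), (2 / 145) = +1. Now have (47 / 145).
145 ≡ 1 (mod 4), so quadratic reciprocity gives (47 / 145) = (145 / 47). Reduce: 145 ≡ 4 (mod 47). Now have (4 / 47).
Factor out 2: 4 = 2^2. Since 47 ≡ 7 (mod 8), (2 / 47) = +1, and (2 / 47)^2 = +1. Now have (1 / 47).
(1 / 47) = 1. Collecting the sign factors: 1.
Product: (1)·(1) = 1.

1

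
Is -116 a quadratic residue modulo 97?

(-116|97)
  = (116|97)    [97 ≡ 1 mod 4 ⇒ (-1|97) = +1]
  = (19|97)    [116 ≡ 19 mod 97]
  = (97|19)    [QR: 97 ≡ 1 mod 4, sign kept]
  = (2|19)    [97 ≡ 2 mod 19]
  = -(1|19)    [19 ≡ 3 mod 8 ⇒ (2|19) = -1]
  = -1    [(1|19) = 1]
The Legendre symbol is -1, so x^2 ≡ -116 (mod 97) has no solution.

no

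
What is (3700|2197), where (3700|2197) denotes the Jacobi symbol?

-1

(3700|2197)
  = (1503|2197)    [3700 ≡ 1503 mod 2197]
  = (2197|1503)    [QR: 2197 ≡ 1 mod 4, sign kept]
  = (694|1503)    [2197 ≡ 694 mod 1503]
  = (347|1503)    [1503 ≡ 7 mod 8 ⇒ (2|1503) = +1]
  = -(1503|347)    [QR: both ≡ 3 mod 4, sign flips]
  = -(115|347)    [1503 ≡ 115 mod 347]
  = (347|115)    [QR: both ≡ 3 mod 4, sign flips]
  = (2|115)    [347 ≡ 2 mod 115]
  = -(1|115)    [115 ≡ 3 mod 8 ⇒ (2|115) = -1]
  = -1    [(1|115) = 1]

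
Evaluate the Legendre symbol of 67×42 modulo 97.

By multiplicativity, (67·42/97) = (67/97)·(42/97).
First factor (67/97):
97 ≡ 1 (mod 4), so quadratic reciprocity gives (67/97) = (97/67). Reduce: 97 ≡ 30 (mod 67). Now have (30/67).
Factor out 2: 30 = 2·15. Since 67 ≡ 3 (mod 8), (2/67) = -1. Now have -(15/67).
Both 15 ≡ 3 and 67 ≡ 3 (mod 4), so reciprocity gives (15/67) = -(67/15). Reduce: 67 ≡ 7 (mod 15). Now have (7/15).
Both 7 ≡ 3 and 15 ≡ 3 (mod 4), so reciprocity gives (7/15) = -(15/7). Reduce: 15 ≡ 1 (mod 7). Now have -(1/7).
(1/7) = 1. Collecting the sign factors: -1.
Second factor (42/97):
Factor out 2: 42 = 2·21. Since 97 ≡ 1 (mod 8), (2/97) = +1. Now have (21/97).
21 ≡ 1 (mod 4), so quadratic reciprocity gives (21/97) = (97/21). Reduce: 97 ≡ 13 (mod 21). Now have (13/21).
13 ≡ 1 (mod 4), so quadratic reciprocity gives (13/21) = (21/13). Reduce: 21 ≡ 8 (mod 13). Now have (8/13).
Factor out 2: 8 = 2^3. Since 13 ≡ 5 (mod 8), (2/13) = -1, and (2/13)^3 = -1. Now have -(1/13).
(1/13) = 1. Collecting the sign factors: -1.
Product: (-1)·(-1) = 1.

1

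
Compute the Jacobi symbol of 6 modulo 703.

(6 / 703)
  = (3 / 703)    [703 ≡ 7 mod 8 ⇒ (2 / 703) = +1]
  = -(703 / 3)    [QR: both ≡ 3 mod 4, sign flips]
  = -(1 / 3)    [703 ≡ 1 mod 3]
  = -1    [(1 / 3) = 1]

-1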